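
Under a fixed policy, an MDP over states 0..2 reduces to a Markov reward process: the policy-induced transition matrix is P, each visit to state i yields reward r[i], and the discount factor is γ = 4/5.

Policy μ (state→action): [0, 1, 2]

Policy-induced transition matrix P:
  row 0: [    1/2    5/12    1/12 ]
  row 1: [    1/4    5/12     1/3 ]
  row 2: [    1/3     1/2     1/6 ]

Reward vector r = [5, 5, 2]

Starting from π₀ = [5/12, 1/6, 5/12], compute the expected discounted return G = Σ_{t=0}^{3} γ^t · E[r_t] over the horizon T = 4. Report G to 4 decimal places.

t=0: π = [0.4167, 0.1667, 0.4167], E[r] = 3.7500, γ^t·E[r] = 3.750000, running G = 3.750000
t=1: π = [0.3889, 0.4514, 0.1597], E[r] = 4.5208, γ^t·E[r] = 3.616667, running G = 7.366667
t=2: π = [0.3605, 0.4300, 0.2095], E[r] = 4.3715, γ^t·E[r] = 2.797778, running G = 10.164444
t=3: π = [0.3576, 0.4341, 0.2083], E[r] = 4.3751, γ^t·E[r] = 2.240074, running G = 12.404519

G = 12.4045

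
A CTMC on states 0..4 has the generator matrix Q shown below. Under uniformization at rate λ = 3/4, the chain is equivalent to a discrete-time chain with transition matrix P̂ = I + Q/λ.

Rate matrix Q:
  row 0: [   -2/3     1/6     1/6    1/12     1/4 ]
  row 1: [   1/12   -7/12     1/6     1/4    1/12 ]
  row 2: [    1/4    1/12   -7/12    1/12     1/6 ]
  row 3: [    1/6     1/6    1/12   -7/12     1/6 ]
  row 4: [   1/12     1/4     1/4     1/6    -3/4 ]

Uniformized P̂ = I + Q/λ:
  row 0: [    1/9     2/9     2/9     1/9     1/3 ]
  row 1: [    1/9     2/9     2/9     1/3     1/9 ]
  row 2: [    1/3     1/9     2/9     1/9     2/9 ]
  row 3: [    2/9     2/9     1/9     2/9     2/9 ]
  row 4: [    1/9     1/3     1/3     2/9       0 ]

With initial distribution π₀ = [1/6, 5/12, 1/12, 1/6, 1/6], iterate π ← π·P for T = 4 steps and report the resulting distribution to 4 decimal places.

t=0: π = [0.1667, 0.4167, 0.0833, 0.1667, 0.1667]
t=1: π = [0.1481, 0.2315, 0.2222, 0.2407, 0.1574]
t=2: π = [0.1872, 0.2150, 0.2130, 0.2068, 0.1780]
t=3: π = [0.1814, 0.2183, 0.2190, 0.2016, 0.1796]
t=4: π = [0.1822, 0.2178, 0.2198, 0.2020, 0.1782]

π = [0.1822, 0.2178, 0.2198, 0.2020, 0.1782]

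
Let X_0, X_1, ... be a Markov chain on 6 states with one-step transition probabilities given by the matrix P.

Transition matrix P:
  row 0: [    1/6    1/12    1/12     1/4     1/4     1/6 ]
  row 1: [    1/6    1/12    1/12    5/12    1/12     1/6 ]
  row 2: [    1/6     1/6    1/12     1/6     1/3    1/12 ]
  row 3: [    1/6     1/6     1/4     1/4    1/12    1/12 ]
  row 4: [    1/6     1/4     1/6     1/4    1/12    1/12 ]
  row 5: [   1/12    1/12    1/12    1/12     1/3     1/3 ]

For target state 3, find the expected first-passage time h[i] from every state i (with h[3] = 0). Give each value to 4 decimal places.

h = [4.2593, 3.5732, 4.4754, 0.0000, 4.1169, 5.0969]

First-step conditioning: h[3] = 0; for i ≠ 3, h[i] = 1 + Σ_k P[i][k]·h[k].
  h[0] = 1 + 1/6·h[0] + 1/12·h[1] + 1/12·h[2] + 1/4·h[4] + 1/6·h[5]
  h[1] = 1 + 1/6·h[0] + 1/12·h[1] + 1/12·h[2] + 1/12·h[4] + 1/6·h[5]
  h[2] = 1 + 1/6·h[0] + 1/6·h[1] + 1/12·h[2] + 1/3·h[4] + 1/12·h[5]
  h[4] = 1 + 1/6·h[0] + 1/4·h[1] + 1/6·h[2] + 1/12·h[4] + 1/12·h[5]
  h[5] = 1 + 1/12·h[0] + 1/12·h[1] + 1/12·h[2] + 1/3·h[4] + 1/3·h[5]
Solving the 5×5 linear system over states ≠ 3 gives exactly h = [20696/4859, 17362/4859, 21746/4859, 0, 20004/4859, 24766/4859] (h[3] = 0 is the target).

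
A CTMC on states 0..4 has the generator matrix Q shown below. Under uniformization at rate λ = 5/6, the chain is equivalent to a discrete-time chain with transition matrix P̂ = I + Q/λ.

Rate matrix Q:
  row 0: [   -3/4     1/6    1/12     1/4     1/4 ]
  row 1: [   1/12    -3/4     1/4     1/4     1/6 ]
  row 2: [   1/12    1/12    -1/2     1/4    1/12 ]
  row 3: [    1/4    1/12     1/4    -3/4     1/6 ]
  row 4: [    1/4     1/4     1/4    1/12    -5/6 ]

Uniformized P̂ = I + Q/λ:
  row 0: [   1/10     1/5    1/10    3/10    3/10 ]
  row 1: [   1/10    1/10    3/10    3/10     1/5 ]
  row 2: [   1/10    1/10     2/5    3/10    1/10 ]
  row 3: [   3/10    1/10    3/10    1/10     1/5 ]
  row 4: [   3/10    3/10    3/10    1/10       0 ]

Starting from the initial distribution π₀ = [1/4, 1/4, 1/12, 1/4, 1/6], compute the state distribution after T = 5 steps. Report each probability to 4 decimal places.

t=0: π = [0.2500, 0.2500, 0.0833, 0.2500, 0.1667]
t=1: π = [0.1833, 0.1583, 0.2583, 0.2167, 0.1833]
t=2: π = [0.1800, 0.1550, 0.2892, 0.2200, 0.1558]
t=3: π = [0.1752, 0.1492, 0.2929, 0.2248, 0.1579]
t=4: π = [0.1766, 0.1491, 0.2943, 0.2235, 0.1566]
t=5: π = [0.1760, 0.1490, 0.2941, 0.2240, 0.1569]

π = [0.1760, 0.1490, 0.2941, 0.2240, 0.1569]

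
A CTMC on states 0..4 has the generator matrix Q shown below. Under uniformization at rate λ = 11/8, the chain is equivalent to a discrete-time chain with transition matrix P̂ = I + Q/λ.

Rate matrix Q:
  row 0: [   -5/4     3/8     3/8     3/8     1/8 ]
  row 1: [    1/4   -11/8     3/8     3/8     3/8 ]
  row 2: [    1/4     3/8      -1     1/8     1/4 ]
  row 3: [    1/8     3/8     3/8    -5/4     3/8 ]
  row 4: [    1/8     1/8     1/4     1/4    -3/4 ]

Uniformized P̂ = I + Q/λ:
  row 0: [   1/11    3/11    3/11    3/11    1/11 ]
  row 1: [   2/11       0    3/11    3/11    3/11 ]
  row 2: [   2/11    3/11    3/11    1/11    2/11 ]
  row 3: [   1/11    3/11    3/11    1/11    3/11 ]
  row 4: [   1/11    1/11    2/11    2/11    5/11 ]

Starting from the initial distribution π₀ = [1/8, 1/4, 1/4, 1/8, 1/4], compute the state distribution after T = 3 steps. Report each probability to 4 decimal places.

π = [0.1298, 0.1737, 0.2477, 0.1719, 0.2769]

t=0: π = [0.1250, 0.2500, 0.2500, 0.1250, 0.2500]
t=1: π = [0.1364, 0.1591, 0.2500, 0.1818, 0.2727]
t=2: π = [0.1281, 0.1798, 0.2479, 0.1694, 0.2748]
t=3: π = [0.1298, 0.1737, 0.2477, 0.1719, 0.2769]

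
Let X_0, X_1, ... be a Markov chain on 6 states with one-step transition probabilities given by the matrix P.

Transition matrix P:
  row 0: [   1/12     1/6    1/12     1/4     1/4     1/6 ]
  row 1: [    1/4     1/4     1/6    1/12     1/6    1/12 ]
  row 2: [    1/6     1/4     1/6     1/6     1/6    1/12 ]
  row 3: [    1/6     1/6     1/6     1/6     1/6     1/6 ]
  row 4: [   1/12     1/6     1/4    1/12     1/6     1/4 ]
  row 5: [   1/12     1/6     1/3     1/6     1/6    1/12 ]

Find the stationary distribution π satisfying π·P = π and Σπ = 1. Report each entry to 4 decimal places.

Balance equations π_j = Σ_i π_i·P[i][j]:
  π_0 = 1/12·π_0 + 1/4·π_1 + 1/6·π_2 + 1/6·π_3 + 1/12·π_4 + 1/12·π_5
  π_1 = 1/6·π_0 + 1/4·π_1 + 1/4·π_2 + 1/6·π_3 + 1/6·π_4 + 1/6·π_5
  π_2 = 1/12·π_0 + 1/6·π_1 + 1/6·π_2 + 1/6·π_3 + 1/4·π_4 + 1/3·π_5
  π_3 = 1/4·π_0 + 1/12·π_1 + 1/6·π_2 + 1/6·π_3 + 1/12·π_4 + 1/6·π_5
  π_4 = 1/4·π_0 + 1/6·π_1 + 1/6·π_2 + 1/6·π_3 + 1/6·π_4 + 1/6·π_5
  normalize: π_0 + π_1 + π_2 + π_3 + π_4 + π_5 = 1
Solving the linear system gives exactly π = [2642/18239, 18176/91195, 17546/91195, 13427/91195, 3260/18239, 12536/91195].

π = [0.1449, 0.1993, 0.1924, 0.1472, 0.1787, 0.1375]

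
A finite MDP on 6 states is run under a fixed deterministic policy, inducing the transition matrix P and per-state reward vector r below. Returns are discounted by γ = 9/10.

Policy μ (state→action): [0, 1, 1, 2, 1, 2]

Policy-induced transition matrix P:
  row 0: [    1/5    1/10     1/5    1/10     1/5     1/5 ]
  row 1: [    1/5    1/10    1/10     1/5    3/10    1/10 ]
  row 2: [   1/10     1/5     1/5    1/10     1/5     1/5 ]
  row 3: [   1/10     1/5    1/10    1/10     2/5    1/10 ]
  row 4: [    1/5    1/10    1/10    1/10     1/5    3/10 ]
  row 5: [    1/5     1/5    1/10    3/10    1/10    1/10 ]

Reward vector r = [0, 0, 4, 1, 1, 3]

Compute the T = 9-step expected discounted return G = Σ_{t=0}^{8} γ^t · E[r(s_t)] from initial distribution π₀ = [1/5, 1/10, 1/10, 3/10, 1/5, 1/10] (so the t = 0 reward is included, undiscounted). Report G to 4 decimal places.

G = 8.5021

t=0: π = [0.2000, 0.1000, 0.1000, 0.3000, 0.2000, 0.1000], E[r] = 1.2000, γ^t·E[r] = 1.200000, running G = 1.200000
t=1: π = [0.1600, 0.1500, 0.1300, 0.1300, 0.2600, 0.1700], E[r] = 1.4200, γ^t·E[r] = 1.278000, running G = 2.478000
t=2: π = [0.1740, 0.1430, 0.1290, 0.1490, 0.2240, 0.1810], E[r] = 1.4320, γ^t·E[r] = 1.159920, running G = 3.637920
t=3: π = [0.1722, 0.1459, 0.1303, 0.1505, 0.2260, 0.1751], E[r] = 1.4230, γ^t·E[r] = 1.037367, running G = 4.675287
t=4: π = [0.1719, 0.1456, 0.1303, 0.1496, 0.2272, 0.1755], E[r] = 1.4241, γ^t·E[r] = 0.934378, running G = 5.609665
t=5: π = [0.1720, 0.1455, 0.1302, 0.1496, 0.2269, 0.1757], E[r] = 1.4244, γ^t·E[r] = 0.841101, running G = 6.450766
t=6: π = [0.1720, 0.1456, 0.1302, 0.1497, 0.2269, 0.1756], E[r] = 1.4243, γ^t·E[r] = 0.756944, running G = 7.207711
t=7: π = [0.1720, 0.1456, 0.1302, 0.1497, 0.2269, 0.1756], E[r] = 1.4243, γ^t·E[r] = 0.681250, running G = 7.888961
t=8: π = [0.1720, 0.1456, 0.1302, 0.1497, 0.2269, 0.1756], E[r] = 1.4243, γ^t·E[r] = 0.613127, running G = 8.502087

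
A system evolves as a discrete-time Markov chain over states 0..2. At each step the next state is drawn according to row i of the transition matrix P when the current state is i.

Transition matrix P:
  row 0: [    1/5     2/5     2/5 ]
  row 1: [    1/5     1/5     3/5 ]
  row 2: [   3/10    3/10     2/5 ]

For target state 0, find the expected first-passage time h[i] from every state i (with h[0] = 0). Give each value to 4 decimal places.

h = [0.0000, 4.0000, 3.6667]

First-step conditioning: h[0] = 0; for i ≠ 0, h[i] = 1 + Σ_k P[i][k]·h[k].
  h[1] = 1 + 1/5·h[1] + 3/5·h[2]
  h[2] = 1 + 3/10·h[1] + 2/5·h[2]
Solving the 2×2 linear system over states ≠ 0 gives exactly h = [0, 4, 11/3] (h[0] = 0 is the target).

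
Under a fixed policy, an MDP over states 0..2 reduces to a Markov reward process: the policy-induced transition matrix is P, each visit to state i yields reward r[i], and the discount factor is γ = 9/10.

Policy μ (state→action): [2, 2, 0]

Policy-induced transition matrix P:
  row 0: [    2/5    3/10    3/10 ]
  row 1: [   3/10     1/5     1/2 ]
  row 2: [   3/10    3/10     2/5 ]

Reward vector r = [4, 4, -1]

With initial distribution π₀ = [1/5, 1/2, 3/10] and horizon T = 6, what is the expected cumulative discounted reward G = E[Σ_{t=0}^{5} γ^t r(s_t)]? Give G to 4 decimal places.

t=0: π = [0.2000, 0.5000, 0.3000], E[r] = 2.5000, γ^t·E[r] = 2.500000, running G = 2.500000
t=1: π = [0.3200, 0.2500, 0.4300], E[r] = 1.8500, γ^t·E[r] = 1.665000, running G = 4.165000
t=2: π = [0.3320, 0.2750, 0.3930], E[r] = 2.0350, γ^t·E[r] = 1.648350, running G = 5.813350
t=3: π = [0.3332, 0.2725, 0.3943], E[r] = 2.0285, γ^t·E[r] = 1.478777, running G = 7.292127
t=4: π = [0.3333, 0.2728, 0.3939], E[r] = 2.0304, γ^t·E[r] = 1.332113, running G = 8.624239
t=5: π = [0.3333, 0.2727, 0.3939], E[r] = 2.0303, γ^t·E[r] = 1.198863, running G = 9.823102

G = 9.8231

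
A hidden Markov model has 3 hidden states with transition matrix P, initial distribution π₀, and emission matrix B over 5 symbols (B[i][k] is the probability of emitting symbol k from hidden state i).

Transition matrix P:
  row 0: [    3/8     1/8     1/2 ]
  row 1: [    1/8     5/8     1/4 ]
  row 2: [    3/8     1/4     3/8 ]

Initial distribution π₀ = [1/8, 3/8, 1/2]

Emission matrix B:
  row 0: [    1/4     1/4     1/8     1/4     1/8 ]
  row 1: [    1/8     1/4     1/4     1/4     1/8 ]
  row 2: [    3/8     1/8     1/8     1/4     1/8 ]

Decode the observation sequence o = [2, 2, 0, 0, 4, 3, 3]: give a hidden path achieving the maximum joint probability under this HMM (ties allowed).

t=0: δ = [1.562e-02, 9.375e-02, 6.250e-02]  (obs o_0=2)
t=1: δ = [2.930e-03, 1.465e-02, 2.930e-03]  ψ = [2, 1, 1]  (obs o_1=2)
t=2: δ = [4.578e-04, 1.144e-03, 1.373e-03]  ψ = [1, 1, 1]  (obs o_2=0)
t=3: δ = [1.287e-04, 8.941e-05, 1.931e-04]  ψ = [2, 1, 2]  (obs o_3=0)
t=4: δ = [9.052e-06, 6.985e-06, 9.052e-06]  ψ = [2, 1, 2]  (obs o_4=4)
t=5: δ = [8.487e-07, 1.091e-06, 1.132e-06]  ψ = [0, 1, 0]  (obs o_5=3)
t=6: δ = [1.061e-07, 1.705e-07, 1.061e-07]  ψ = [2, 1, 0]  (obs o_6=3)
backtrack: best end state = 1; path = [1, 1, 1, 1, 1, 1, 1]

path = [1, 1, 1, 1, 1, 1, 1]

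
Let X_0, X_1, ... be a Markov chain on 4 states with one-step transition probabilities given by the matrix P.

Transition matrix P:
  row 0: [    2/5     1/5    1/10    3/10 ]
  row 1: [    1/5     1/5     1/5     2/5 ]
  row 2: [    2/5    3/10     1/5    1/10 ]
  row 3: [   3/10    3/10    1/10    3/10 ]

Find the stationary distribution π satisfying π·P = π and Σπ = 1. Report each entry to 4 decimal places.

π = [0.3216, 0.2435, 0.1382, 0.2967]

Balance equations π_j = Σ_i π_i·P[i][j]:
  π_0 = 2/5·π_0 + 1/5·π_1 + 2/5·π_2 + 3/10·π_3
  π_1 = 1/5·π_0 + 1/5·π_1 + 3/10·π_2 + 3/10·π_3
  π_2 = 1/10·π_0 + 1/5·π_1 + 1/5·π_2 + 1/10·π_3
  normalize: π_0 + π_1 + π_2 + π_3 = 1
Solving the linear system gives exactly π = [284/883, 215/883, 122/883, 262/883].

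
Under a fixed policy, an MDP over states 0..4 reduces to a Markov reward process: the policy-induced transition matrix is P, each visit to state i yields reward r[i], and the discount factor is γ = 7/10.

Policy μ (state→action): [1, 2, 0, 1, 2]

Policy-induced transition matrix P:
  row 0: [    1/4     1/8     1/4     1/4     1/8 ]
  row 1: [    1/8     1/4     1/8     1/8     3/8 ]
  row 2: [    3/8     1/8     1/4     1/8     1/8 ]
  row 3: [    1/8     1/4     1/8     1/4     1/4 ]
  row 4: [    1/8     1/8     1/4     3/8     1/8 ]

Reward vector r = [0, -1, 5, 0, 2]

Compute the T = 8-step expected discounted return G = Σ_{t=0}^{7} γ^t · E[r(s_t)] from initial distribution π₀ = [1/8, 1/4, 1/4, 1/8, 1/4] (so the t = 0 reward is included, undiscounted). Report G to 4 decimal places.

t=0: π = [0.1250, 0.2500, 0.2500, 0.1250, 0.2500], E[r] = 1.5000, γ^t·E[r] = 1.500000, running G = 1.500000
t=1: π = [0.2031, 0.1719, 0.2031, 0.2188, 0.2031], E[r] = 1.2500, γ^t·E[r] = 0.875000, running G = 2.375000
t=2: π = [0.2012, 0.1738, 0.2012, 0.2285, 0.1953], E[r] = 1.2227, γ^t·E[r] = 0.599102, running G = 2.974102
t=3: π = [0.2004, 0.1753, 0.1997, 0.2275, 0.1970], E[r] = 1.2173, γ^t·E[r] = 0.417529, running G = 3.391630
t=4: π = [0.2000, 0.1754, 0.1996, 0.2278, 0.1973], E[r] = 1.2174, γ^t·E[r] = 0.292299, running G = 3.683930
t=5: π = [0.1999, 0.1754, 0.1996, 0.2278, 0.1973], E[r] = 1.2173, γ^t·E[r] = 0.204589, running G = 3.888519
t=6: π = [0.1999, 0.1754, 0.1996, 0.2278, 0.1973], E[r] = 1.2173, γ^t·E[r] = 0.143210, running G = 4.031729
t=7: π = [0.1999, 0.1754, 0.1996, 0.2278, 0.1973], E[r] = 1.2173, γ^t·E[r] = 0.100246, running G = 4.131975

G = 4.1320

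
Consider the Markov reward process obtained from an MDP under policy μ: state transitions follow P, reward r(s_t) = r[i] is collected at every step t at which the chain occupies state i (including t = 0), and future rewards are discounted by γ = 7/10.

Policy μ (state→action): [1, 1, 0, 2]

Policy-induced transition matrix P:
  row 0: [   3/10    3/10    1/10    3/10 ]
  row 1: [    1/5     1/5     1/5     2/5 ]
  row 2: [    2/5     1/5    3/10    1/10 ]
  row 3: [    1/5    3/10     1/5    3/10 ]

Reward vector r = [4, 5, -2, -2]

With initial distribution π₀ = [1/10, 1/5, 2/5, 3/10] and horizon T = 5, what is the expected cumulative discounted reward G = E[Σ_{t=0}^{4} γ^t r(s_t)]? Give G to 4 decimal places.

t=0: π = [0.1000, 0.2000, 0.4000, 0.3000], E[r] = 0.0000, γ^t·E[r] = 0.000000, running G = 0.000000
t=1: π = [0.2900, 0.2400, 0.2300, 0.2400], E[r] = 1.4200, γ^t·E[r] = 0.994000, running G = 0.994000
t=2: π = [0.2750, 0.2530, 0.1940, 0.2780], E[r] = 1.4210, γ^t·E[r] = 0.696290, running G = 1.690290
t=3: π = [0.2663, 0.2553, 0.1919, 0.2865], E[r] = 1.3849, γ^t·E[r] = 0.475021, running G = 2.165311
t=4: π = [0.2650, 0.2553, 0.1926, 0.2872], E[r] = 1.3770, γ^t·E[r] = 0.330623, running G = 2.495933

G = 2.4959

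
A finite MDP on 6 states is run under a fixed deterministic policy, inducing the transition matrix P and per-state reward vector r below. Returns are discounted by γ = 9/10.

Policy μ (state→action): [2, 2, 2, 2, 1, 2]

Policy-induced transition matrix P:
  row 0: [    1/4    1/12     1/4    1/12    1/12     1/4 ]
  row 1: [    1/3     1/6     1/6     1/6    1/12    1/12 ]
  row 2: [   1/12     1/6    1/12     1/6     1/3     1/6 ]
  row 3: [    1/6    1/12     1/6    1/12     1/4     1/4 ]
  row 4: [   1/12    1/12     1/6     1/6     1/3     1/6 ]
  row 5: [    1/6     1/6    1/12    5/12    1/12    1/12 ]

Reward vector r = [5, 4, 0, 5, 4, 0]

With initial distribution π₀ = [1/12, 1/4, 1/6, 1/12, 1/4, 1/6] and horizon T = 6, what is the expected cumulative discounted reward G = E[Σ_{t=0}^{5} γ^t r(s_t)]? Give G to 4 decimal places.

t=0: π = [0.0833, 0.2500, 0.1667, 0.0833, 0.2500, 0.1667], E[r] = 2.8333, γ^t·E[r] = 2.833333, running G = 2.833333
t=1: π = [0.1806, 0.1319, 0.1458, 0.1944, 0.2014, 0.1458], E[r] = 3.2083, γ^t·E[r] = 2.887500, running G = 5.720833
t=2: π = [0.1748, 0.1186, 0.1574, 0.1719, 0.2025, 0.1748], E[r] = 3.0179, γ^t·E[r] = 2.444531, running G = 8.165365
t=3: π = [0.1710, 0.1209, 0.1535, 0.1815, 0.2020, 0.1711], E[r] = 3.0539, γ^t·E[r] = 2.226270, running G = 10.391634
t=4: π = [0.1714, 0.1205, 0.1539, 0.1801, 0.2025, 0.1717], E[r] = 3.0492, γ^t·E[r] = 2.000602, running G = 12.392237
t=5: π = [0.1713, 0.1205, 0.1538, 0.1803, 0.2024, 0.1716], E[r] = 3.0499, γ^t·E[r] = 1.800936, running G = 14.193172

G = 14.1932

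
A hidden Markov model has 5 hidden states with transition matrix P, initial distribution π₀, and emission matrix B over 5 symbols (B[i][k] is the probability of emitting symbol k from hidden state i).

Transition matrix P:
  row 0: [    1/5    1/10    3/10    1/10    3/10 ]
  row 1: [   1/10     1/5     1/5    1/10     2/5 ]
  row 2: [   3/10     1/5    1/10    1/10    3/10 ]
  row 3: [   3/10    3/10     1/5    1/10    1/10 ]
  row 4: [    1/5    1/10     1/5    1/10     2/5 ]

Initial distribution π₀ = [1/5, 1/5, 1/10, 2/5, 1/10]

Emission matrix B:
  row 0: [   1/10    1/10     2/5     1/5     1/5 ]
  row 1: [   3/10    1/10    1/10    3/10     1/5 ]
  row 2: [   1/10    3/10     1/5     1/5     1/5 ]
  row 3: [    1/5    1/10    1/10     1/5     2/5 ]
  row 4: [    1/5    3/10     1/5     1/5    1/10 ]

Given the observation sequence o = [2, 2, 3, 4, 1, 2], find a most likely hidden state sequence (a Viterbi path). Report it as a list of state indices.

t=0: δ = [8.000e-02, 2.000e-02, 2.000e-02, 4.000e-02, 2.000e-02]  (obs o_0=2)
t=1: δ = [6.400e-03, 1.200e-03, 4.800e-03, 8.000e-04, 4.800e-03]  ψ = [0, 3, 0, 0, 0]  (obs o_1=2)
t=2: δ = [2.880e-04, 2.880e-04, 3.840e-04, 1.280e-04, 3.840e-04]  ψ = [2, 2, 0, 0, 0]  (obs o_2=3)
t=3: δ = [2.304e-05, 1.536e-05, 1.728e-05, 1.536e-05, 1.536e-05]  ψ = [2, 2, 0, 2, 4]  (obs o_3=4)
t=4: δ = [5.184e-07, 4.608e-07, 2.074e-06, 2.304e-07, 2.074e-06]  ψ = [2, 3, 0, 0, 0]  (obs o_4=1)
t=5: δ = [2.488e-07, 4.147e-08, 8.294e-08, 2.074e-08, 1.659e-07]  ψ = [2, 2, 4, 2, 4]  (obs o_5=2)
backtrack: best end state = 0; path = [0, 0, 2, 0, 2, 0]

path = [0, 0, 2, 0, 2, 0]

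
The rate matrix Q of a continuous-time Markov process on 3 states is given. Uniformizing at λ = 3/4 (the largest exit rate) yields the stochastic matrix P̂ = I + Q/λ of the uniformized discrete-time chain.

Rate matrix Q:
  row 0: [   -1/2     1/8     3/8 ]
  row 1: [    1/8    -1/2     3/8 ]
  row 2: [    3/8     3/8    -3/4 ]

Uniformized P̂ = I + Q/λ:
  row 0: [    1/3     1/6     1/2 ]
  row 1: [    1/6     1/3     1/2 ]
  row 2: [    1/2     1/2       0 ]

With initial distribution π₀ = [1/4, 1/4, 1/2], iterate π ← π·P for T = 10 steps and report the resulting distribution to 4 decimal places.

t=0: π = [0.2500, 0.2500, 0.5000]
t=1: π = [0.3750, 0.3750, 0.2500]
t=2: π = [0.3125, 0.3125, 0.3750]
t=3: π = [0.3438, 0.3438, 0.3125]
t=4: π = [0.3281, 0.3281, 0.3438]
t=5: π = [0.3359, 0.3359, 0.3281]
t=6: π = [0.3320, 0.3320, 0.3359]
t=7: π = [0.3340, 0.3340, 0.3320]
t=8: π = [0.3330, 0.3330, 0.3340]
t=9: π = [0.3335, 0.3335, 0.3330]
t=10: π = [0.3333, 0.3333, 0.3335]

π = [0.3333, 0.3333, 0.3335]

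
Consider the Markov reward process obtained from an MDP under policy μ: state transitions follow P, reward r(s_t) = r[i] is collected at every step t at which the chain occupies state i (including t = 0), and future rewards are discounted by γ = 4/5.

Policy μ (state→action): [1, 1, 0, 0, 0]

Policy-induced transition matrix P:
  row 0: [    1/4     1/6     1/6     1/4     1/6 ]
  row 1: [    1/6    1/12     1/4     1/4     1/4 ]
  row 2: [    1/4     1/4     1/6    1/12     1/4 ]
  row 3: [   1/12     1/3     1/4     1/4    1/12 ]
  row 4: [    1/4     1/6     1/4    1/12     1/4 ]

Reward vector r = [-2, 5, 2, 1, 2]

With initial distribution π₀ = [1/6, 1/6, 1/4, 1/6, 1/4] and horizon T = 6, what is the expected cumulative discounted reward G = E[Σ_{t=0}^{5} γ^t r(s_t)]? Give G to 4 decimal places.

t=0: π = [0.1667, 0.1667, 0.2500, 0.1667, 0.2500], E[r] = 1.6667, γ^t·E[r] = 1.666667, running G = 1.666667
t=1: π = [0.2083, 0.2014, 0.2153, 0.1667, 0.2083], E[r] = 1.6042, γ^t·E[r] = 1.283333, running G = 2.950000
t=2: π = [0.2054, 0.1956, 0.2147, 0.1794, 0.2049], E[r] = 1.5856, γ^t·E[r] = 1.014815, running G = 3.964815
t=3: π = [0.2038, 0.1982, 0.2150, 0.1801, 0.2030], E[r] = 1.5992, γ^t·E[r] = 0.818790, running G = 4.783605
t=4: π = [0.2035, 0.1981, 0.2151, 0.1803, 0.2030], E[r] = 1.6000, γ^t·E[r] = 0.655363, running G = 5.438968
t=5: π = [0.2034, 0.1981, 0.2151, 0.1803, 0.2030], E[r] = 1.6004, γ^t·E[r] = 0.524406, running G = 5.963374

G = 5.9634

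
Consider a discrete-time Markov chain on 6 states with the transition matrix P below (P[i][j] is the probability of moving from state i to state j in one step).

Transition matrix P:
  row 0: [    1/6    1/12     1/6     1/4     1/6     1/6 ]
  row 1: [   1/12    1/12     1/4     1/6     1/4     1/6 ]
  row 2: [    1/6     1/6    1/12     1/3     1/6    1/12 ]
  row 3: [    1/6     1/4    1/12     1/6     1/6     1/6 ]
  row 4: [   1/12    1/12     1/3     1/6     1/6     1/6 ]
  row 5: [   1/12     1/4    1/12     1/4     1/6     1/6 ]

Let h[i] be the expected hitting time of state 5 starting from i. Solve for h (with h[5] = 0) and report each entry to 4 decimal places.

h = [6.5740, 6.6261, 7.0813, 6.5430, 6.6611, 0.0000]

First-step conditioning: h[5] = 0; for i ≠ 5, h[i] = 1 + Σ_k P[i][k]·h[k].
  h[0] = 1 + 1/6·h[0] + 1/12·h[1] + 1/6·h[2] + 1/4·h[3] + 1/6·h[4]
  h[1] = 1 + 1/12·h[0] + 1/12·h[1] + 1/4·h[2] + 1/6·h[3] + 1/4·h[4]
  h[2] = 1 + 1/6·h[0] + 1/6·h[1] + 1/12·h[2] + 1/3·h[3] + 1/6·h[4]
  h[3] = 1 + 1/6·h[0] + 1/4·h[1] + 1/12·h[2] + 1/6·h[3] + 1/6·h[4]
  h[4] = 1 + 1/12·h[0] + 1/12·h[1] + 1/3·h[2] + 1/6·h[3] + 1/6·h[4]
Solving the 5×5 linear system over states ≠ 5 gives exactly h = [19676/2993, 19832/2993, 105972/14965, 97916/14965, 99684/14965, 0] (h[5] = 0 is the target).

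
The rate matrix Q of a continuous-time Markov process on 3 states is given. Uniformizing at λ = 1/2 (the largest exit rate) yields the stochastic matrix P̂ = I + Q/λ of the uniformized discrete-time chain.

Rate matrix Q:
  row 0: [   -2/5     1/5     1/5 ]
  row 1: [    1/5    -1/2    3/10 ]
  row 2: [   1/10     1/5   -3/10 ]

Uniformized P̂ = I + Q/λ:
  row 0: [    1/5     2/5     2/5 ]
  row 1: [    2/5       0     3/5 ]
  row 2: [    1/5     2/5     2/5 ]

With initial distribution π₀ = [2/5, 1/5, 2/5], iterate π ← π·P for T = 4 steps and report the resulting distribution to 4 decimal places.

t=0: π = [0.4000, 0.2000, 0.4000]
t=1: π = [0.2400, 0.3200, 0.4400]
t=2: π = [0.2640, 0.2720, 0.4640]
t=3: π = [0.2544, 0.2912, 0.4544]
t=4: π = [0.2582, 0.2835, 0.4582]

π = [0.2582, 0.2835, 0.4582]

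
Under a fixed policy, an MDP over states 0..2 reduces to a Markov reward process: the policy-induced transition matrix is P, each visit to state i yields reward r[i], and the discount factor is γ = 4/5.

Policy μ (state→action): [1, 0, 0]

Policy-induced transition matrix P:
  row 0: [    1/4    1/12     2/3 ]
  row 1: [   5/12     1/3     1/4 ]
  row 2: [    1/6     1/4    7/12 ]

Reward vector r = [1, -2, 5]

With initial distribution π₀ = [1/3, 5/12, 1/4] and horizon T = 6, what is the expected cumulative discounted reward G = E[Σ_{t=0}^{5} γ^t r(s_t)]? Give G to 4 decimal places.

G = 7.1307

t=0: π = [0.3333, 0.4167, 0.2500], E[r] = 0.7500, γ^t·E[r] = 0.750000, running G = 0.750000
t=1: π = [0.2986, 0.2292, 0.4722], E[r] = 2.2014, γ^t·E[r] = 1.761111, running G = 2.511111
t=2: π = [0.2488, 0.2193, 0.5318], E[r] = 2.4693, γ^t·E[r] = 1.580370, running G = 4.091481
t=3: π = [0.2422, 0.2268, 0.5310], E[r] = 2.4434, γ^t·E[r] = 1.251037, running G = 5.342519
t=4: π = [0.2436, 0.2285, 0.5279], E[r] = 2.4261, γ^t·E[r] = 0.993727, running G = 6.336245
t=5: π = [0.2441, 0.2285, 0.5275], E[r] = 2.4245, γ^t·E[r] = 0.794447, running G = 7.130692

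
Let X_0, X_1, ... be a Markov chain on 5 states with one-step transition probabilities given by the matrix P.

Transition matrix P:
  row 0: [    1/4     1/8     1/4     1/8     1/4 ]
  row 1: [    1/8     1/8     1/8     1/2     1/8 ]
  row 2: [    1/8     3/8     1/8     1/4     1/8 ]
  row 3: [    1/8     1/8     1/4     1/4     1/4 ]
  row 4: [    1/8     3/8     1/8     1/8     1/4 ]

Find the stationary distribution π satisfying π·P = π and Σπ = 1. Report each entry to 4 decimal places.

π = [0.1429, 0.2191, 0.1756, 0.2618, 0.2007]

Balance equations π_j = Σ_i π_i·P[i][j]:
  π_0 = 1/4·π_0 + 1/8·π_1 + 1/8·π_2 + 1/8·π_3 + 1/8·π_4
  π_1 = 1/8·π_0 + 1/8·π_1 + 3/8·π_2 + 1/8·π_3 + 3/8·π_4
  π_2 = 1/4·π_0 + 1/8·π_1 + 1/8·π_2 + 1/4·π_3 + 1/8·π_4
  π_3 = 1/8·π_0 + 1/2·π_1 + 1/4·π_2 + 1/4·π_3 + 1/8·π_4
  normalize: π_0 + π_1 + π_2 + π_3 + π_4 = 1
Solving the linear system gives exactly π = [1/7, 131/598, 105/598, 548/2093, 60/299].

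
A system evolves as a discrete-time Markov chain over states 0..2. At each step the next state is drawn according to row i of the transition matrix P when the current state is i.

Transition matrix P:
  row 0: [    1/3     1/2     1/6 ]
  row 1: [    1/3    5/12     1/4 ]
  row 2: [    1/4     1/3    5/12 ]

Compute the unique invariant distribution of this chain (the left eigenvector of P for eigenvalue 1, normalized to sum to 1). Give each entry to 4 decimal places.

π = [0.3109, 0.4202, 0.2689]

Balance equations π_j = Σ_i π_i·P[i][j]:
  π_0 = 1/3·π_0 + 1/3·π_1 + 1/4·π_2
  π_1 = 1/2·π_0 + 5/12·π_1 + 1/3·π_2
  normalize: π_0 + π_1 + π_2 = 1
Solving the linear system gives exactly π = [37/119, 50/119, 32/119].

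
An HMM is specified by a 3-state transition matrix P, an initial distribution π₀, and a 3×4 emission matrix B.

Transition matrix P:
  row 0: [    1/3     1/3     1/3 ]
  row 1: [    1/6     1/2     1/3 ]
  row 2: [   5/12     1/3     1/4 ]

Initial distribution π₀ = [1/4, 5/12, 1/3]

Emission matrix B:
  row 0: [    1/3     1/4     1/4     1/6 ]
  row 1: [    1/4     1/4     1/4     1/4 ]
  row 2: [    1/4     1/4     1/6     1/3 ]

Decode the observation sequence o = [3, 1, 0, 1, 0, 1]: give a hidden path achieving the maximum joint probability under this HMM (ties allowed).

t=0: δ = [4.167e-02, 1.042e-01, 1.111e-01]  (obs o_0=3)
t=1: δ = [1.157e-02, 1.302e-02, 8.681e-03]  ψ = [2, 1, 1]  (obs o_1=1)
t=2: δ = [1.286e-03, 1.628e-03, 1.085e-03]  ψ = [0, 1, 1]  (obs o_2=0)
t=3: δ = [1.130e-04, 2.035e-04, 1.356e-04]  ψ = [2, 1, 1]  (obs o_3=1)
t=4: δ = [1.884e-05, 2.543e-05, 1.695e-05]  ψ = [2, 1, 1]  (obs o_4=0)
t=5: δ = [1.766e-06, 3.179e-06, 2.119e-06]  ψ = [2, 1, 1]  (obs o_5=1)
backtrack: best end state = 1; path = [1, 1, 1, 1, 1, 1]

path = [1, 1, 1, 1, 1, 1]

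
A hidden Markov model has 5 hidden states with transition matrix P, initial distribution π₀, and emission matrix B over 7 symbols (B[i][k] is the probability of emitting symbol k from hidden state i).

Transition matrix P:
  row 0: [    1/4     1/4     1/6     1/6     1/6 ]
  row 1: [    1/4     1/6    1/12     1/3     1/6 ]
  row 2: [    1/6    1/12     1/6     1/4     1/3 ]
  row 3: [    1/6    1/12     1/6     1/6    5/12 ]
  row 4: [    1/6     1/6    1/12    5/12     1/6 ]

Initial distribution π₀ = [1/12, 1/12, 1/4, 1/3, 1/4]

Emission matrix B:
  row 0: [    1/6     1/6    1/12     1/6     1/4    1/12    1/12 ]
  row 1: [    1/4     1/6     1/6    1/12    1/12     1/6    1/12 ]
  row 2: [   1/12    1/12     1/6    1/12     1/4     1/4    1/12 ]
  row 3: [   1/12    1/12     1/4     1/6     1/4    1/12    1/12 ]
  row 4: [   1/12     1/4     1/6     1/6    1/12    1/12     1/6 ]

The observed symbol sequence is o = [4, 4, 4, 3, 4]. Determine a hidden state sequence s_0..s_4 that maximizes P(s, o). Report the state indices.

t=0: δ = [2.083e-02, 6.944e-03, 6.250e-02, 8.333e-02, 2.083e-02]  (obs o_0=4)
t=1: δ = [3.472e-03, 5.787e-04, 3.472e-03, 3.906e-03, 2.894e-03]  ψ = [3, 3, 3, 2, 3]  (obs o_1=4)
t=2: δ = [2.170e-04, 7.234e-05, 1.628e-04, 3.014e-04, 1.356e-04]  ψ = [0, 0, 3, 4, 3]  (obs o_2=4)
t=3: δ = [9.042e-06, 4.521e-06, 4.186e-06, 9.419e-06, 2.093e-05]  ψ = [0, 0, 3, 4, 3]  (obs o_3=3)
t=4: δ = [8.721e-07, 2.907e-07, 4.361e-07, 2.180e-06, 3.270e-07]  ψ = [4, 4, 4, 4, 3]  (obs o_4=4)
backtrack: best end state = 3; path = [3, 4, 3, 4, 3]

path = [3, 4, 3, 4, 3]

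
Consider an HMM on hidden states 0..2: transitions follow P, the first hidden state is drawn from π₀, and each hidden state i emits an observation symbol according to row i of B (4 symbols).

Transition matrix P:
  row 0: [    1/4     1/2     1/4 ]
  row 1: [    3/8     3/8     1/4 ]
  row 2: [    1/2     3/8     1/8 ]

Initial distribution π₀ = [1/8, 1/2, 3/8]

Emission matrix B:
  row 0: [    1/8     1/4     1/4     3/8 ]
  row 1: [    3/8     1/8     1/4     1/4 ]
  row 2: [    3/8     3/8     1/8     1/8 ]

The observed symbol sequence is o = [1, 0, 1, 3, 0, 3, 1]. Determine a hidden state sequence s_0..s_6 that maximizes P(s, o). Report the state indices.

t=0: δ = [3.125e-02, 6.250e-02, 1.406e-01]  (obs o_0=1)
t=1: δ = [8.789e-03, 1.978e-02, 6.592e-03]  ψ = [2, 2, 2]  (obs o_1=0)
t=2: δ = [1.854e-03, 9.270e-04, 1.854e-03]  ψ = [1, 1, 1]  (obs o_2=1)
t=3: δ = [3.476e-04, 2.317e-04, 5.794e-05]  ψ = [2, 0, 0]  (obs o_3=3)
t=4: δ = [1.086e-05, 6.518e-05, 3.259e-05]  ψ = [0, 0, 0]  (obs o_4=0)
t=5: δ = [9.166e-06, 6.110e-06, 2.037e-06]  ψ = [1, 1, 1]  (obs o_5=3)
t=6: δ = [5.729e-07, 5.729e-07, 8.593e-07]  ψ = [0, 0, 0]  (obs o_6=1)
backtrack: best end state = 2; path = [2, 1, 2, 0, 1, 0, 2]

path = [2, 1, 2, 0, 1, 0, 2]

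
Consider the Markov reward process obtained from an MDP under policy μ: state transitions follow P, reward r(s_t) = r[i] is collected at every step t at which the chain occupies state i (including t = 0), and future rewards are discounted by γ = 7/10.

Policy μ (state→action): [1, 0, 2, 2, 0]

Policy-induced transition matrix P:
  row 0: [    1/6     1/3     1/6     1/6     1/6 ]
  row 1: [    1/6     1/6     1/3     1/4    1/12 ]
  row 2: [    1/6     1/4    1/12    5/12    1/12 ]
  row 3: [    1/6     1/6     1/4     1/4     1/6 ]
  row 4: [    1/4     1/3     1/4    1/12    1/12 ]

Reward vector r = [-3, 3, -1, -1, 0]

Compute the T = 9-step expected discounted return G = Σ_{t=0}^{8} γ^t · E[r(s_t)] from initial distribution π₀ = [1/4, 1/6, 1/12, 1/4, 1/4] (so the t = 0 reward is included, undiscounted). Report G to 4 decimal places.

G = -1.1803

t=0: π = [0.2500, 0.1667, 0.0833, 0.2500, 0.2500], E[r] = -0.5833, γ^t·E[r] = -0.583333, running G = -0.583333
t=1: π = [0.1875, 0.2569, 0.2292, 0.2014, 0.1250], E[r] = -0.2222, γ^t·E[r] = -0.155556, running G = -0.738889
t=2: π = [0.1771, 0.2378, 0.2176, 0.2517, 0.1157], E[r] = -0.2870, γ^t·E[r] = -0.140648, running G = -0.879537
t=3: π = [0.1763, 0.2336, 0.2188, 0.2522, 0.1191], E[r] = -0.2991, γ^t·E[r] = -0.102606, running G = -0.982143
t=4: π = [0.1766, 0.2341, 0.2183, 0.2519, 0.1190], E[r] = -0.2976, γ^t·E[r] = -0.071457, running G = -1.053600
t=5: π = [0.1766, 0.2341, 0.2184, 0.2518, 0.1190], E[r] = -0.2976, γ^t·E[r] = -0.050019, running G = -1.103618
t=6: π = [0.1766, 0.2341, 0.2184, 0.2518, 0.1190], E[r] = -0.2976, γ^t·E[r] = -0.035010, running G = -1.138629
t=7: π = [0.1766, 0.2341, 0.2184, 0.2518, 0.1190], E[r] = -0.2976, γ^t·E[r] = -0.024508, running G = -1.163137
t=8: π = [0.1766, 0.2341, 0.2184, 0.2518, 0.1190], E[r] = -0.2976, γ^t·E[r] = -0.017155, running G = -1.180292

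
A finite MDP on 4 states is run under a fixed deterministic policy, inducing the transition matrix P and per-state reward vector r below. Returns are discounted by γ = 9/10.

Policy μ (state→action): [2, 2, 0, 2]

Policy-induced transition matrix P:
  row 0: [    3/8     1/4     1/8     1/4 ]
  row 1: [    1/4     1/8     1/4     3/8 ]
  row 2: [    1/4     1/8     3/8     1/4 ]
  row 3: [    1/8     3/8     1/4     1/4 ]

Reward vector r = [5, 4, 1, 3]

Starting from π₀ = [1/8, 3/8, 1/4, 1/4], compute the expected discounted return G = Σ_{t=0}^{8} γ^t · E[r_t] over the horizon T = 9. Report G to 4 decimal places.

t=0: π = [0.1250, 0.3750, 0.2500, 0.2500], E[r] = 3.1250, γ^t·E[r] = 3.125000, running G = 3.125000
t=1: π = [0.2344, 0.2031, 0.2656, 0.2969], E[r] = 3.1406, γ^t·E[r] = 2.826563, running G = 5.951563
t=2: π = [0.2422, 0.2285, 0.2539, 0.2754], E[r] = 3.2051, γ^t·E[r] = 2.596113, running G = 8.547676
t=3: π = [0.2458, 0.2241, 0.2515, 0.2786], E[r] = 3.2129, γ^t·E[r] = 2.342197, running G = 10.889873
t=4: π = [0.2459, 0.2254, 0.2507, 0.2780], E[r] = 3.2158, γ^t·E[r] = 2.109880, running G = 12.999753
t=5: π = [0.2460, 0.2252, 0.2506, 0.2782], E[r] = 3.2160, γ^t·E[r] = 1.899027, running G = 14.898780
t=6: π = [0.2460, 0.2253, 0.2506, 0.2782], E[r] = 3.2161, γ^t·E[r] = 1.709163, running G = 16.607943
t=7: π = [0.2460, 0.2253, 0.2506, 0.2782], E[r] = 3.2161, γ^t·E[r] = 1.538247, running G = 18.146189
t=8: π = [0.2460, 0.2253, 0.2506, 0.2782], E[r] = 3.2161, γ^t·E[r] = 1.384422, running G = 19.530612

G = 19.5306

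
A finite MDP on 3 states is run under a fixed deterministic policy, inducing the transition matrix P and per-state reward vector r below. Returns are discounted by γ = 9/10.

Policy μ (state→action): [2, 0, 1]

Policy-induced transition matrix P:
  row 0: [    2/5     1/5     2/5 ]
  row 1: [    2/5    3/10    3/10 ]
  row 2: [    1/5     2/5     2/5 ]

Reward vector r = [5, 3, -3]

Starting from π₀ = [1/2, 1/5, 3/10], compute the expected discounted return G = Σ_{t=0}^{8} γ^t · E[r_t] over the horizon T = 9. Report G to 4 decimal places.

t=0: π = [0.5000, 0.2000, 0.3000], E[r] = 2.2000, γ^t·E[r] = 2.200000, running G = 2.200000
t=1: π = [0.3400, 0.2800, 0.3800], E[r] = 1.4000, γ^t·E[r] = 1.260000, running G = 3.460000
t=2: π = [0.3240, 0.3040, 0.3720], E[r] = 1.4160, γ^t·E[r] = 1.146960, running G = 4.606960
t=3: π = [0.3256, 0.3048, 0.3696], E[r] = 1.4336, γ^t·E[r] = 1.045094, running G = 5.652054
t=4: π = [0.3261, 0.3044, 0.3695], E[r] = 1.4350, γ^t·E[r] = 0.941530, running G = 6.593584
t=5: π = [0.3261, 0.3043, 0.3696], E[r] = 1.4348, γ^t·E[r] = 0.847254, running G = 7.440838
t=6: π = [0.3261, 0.3043, 0.3696], E[r] = 1.4348, γ^t·E[r] = 0.762502, running G = 8.203340
t=7: π = [0.3261, 0.3043, 0.3696], E[r] = 1.4348, γ^t·E[r] = 0.686252, running G = 8.889592
t=8: π = [0.3261, 0.3043, 0.3696], E[r] = 1.4348, γ^t·E[r] = 0.617627, running G = 9.507219

G = 9.5072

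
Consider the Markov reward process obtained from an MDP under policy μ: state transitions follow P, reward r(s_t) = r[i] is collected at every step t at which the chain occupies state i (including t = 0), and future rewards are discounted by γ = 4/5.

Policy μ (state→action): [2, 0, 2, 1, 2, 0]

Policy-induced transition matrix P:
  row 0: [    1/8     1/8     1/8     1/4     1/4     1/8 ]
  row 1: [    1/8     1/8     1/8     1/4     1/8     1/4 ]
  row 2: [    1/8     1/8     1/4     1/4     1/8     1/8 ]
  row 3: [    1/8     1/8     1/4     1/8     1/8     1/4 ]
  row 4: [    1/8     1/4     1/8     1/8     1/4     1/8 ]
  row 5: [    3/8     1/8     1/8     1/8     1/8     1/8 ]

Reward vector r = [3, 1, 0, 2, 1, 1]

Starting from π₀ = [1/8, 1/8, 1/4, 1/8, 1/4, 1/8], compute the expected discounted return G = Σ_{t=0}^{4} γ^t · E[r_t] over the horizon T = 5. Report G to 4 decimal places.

G = 4.2911

t=0: π = [0.1250, 0.1250, 0.2500, 0.1250, 0.2500, 0.1250], E[r] = 1.1250, γ^t·E[r] = 1.125000, running G = 1.125000
t=1: π = [0.1563, 0.1563, 0.1719, 0.1875, 0.1719, 0.1563], E[r] = 1.3281, γ^t·E[r] = 1.062500, running G = 2.187500
t=2: π = [0.1641, 0.1465, 0.1699, 0.1855, 0.1660, 0.1680], E[r] = 1.3438, γ^t·E[r] = 0.860000, running G = 3.047500
t=3: π = [0.1670, 0.1458, 0.1694, 0.1851, 0.1663, 0.1665], E[r] = 1.3496, γ^t·E[r] = 0.691000, running G = 3.738500
t=4: π = [0.1666, 0.1458, 0.1693, 0.1853, 0.1667, 0.1664], E[r] = 1.3492, γ^t·E[r] = 0.552638, running G = 4.291138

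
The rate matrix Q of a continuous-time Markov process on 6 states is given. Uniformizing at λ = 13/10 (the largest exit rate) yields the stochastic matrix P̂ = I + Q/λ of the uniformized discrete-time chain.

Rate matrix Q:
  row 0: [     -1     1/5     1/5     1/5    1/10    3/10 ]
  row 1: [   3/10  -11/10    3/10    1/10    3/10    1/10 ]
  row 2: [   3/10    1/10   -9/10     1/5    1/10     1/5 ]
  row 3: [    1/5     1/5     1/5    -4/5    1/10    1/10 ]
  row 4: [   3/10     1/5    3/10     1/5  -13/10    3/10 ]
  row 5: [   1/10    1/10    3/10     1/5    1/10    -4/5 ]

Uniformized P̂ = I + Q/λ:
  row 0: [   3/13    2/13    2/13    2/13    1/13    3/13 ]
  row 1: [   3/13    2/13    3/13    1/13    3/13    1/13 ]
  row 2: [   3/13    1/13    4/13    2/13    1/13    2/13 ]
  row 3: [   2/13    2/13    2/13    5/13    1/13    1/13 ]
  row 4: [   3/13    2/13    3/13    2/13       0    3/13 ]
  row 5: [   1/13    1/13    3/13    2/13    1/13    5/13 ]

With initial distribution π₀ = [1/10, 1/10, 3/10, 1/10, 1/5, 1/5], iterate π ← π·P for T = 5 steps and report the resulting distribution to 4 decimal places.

π = [0.1860, 0.1219, 0.2189, 0.1878, 0.0888, 0.1966]

t=0: π = [0.1000, 0.1000, 0.3000, 0.1000, 0.2000, 0.2000]
t=1: π = [0.1923, 0.1154, 0.2385, 0.1692, 0.0769, 0.2077]
t=2: π = [0.1858, 0.1195, 0.2213, 0.1840, 0.0888, 0.2006]
t=3: π = [0.1858, 0.1214, 0.2193, 0.1871, 0.0885, 0.1979]
t=4: π = [0.1859, 0.1217, 0.2190, 0.1877, 0.0888, 0.1969]
t=5: π = [0.1860, 0.1219, 0.2189, 0.1878, 0.0888, 0.1966]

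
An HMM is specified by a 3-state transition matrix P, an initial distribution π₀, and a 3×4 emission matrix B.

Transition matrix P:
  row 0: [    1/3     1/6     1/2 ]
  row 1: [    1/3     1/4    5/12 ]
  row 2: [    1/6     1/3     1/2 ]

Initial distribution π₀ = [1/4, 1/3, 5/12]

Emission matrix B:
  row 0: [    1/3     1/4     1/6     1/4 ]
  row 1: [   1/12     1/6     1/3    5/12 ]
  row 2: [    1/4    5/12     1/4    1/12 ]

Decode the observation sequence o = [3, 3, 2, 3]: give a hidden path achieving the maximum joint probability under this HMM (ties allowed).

t=0: δ = [6.250e-02, 1.389e-01, 3.472e-02]  (obs o_0=3)
t=1: δ = [1.157e-02, 1.447e-02, 4.823e-03]  ψ = [1, 1, 1]  (obs o_1=3)
t=2: δ = [8.038e-04, 1.206e-03, 1.507e-03]  ψ = [1, 1, 1]  (obs o_2=2)
t=3: δ = [1.005e-04, 2.093e-04, 6.279e-05]  ψ = [1, 2, 2]  (obs o_3=3)
backtrack: best end state = 1; path = [1, 1, 2, 1]

path = [1, 1, 2, 1]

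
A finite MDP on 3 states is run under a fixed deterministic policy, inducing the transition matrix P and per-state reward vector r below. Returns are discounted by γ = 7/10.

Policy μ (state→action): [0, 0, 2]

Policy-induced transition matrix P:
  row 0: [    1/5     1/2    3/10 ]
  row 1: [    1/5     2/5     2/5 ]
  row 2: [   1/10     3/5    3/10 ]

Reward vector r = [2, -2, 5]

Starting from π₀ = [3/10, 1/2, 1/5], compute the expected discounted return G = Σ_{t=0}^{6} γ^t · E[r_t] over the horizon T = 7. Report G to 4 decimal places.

G = 2.9097

t=0: π = [0.3000, 0.5000, 0.2000], E[r] = 0.6000, γ^t·E[r] = 0.600000, running G = 0.600000
t=1: π = [0.1800, 0.4700, 0.3500], E[r] = 1.1700, γ^t·E[r] = 0.819000, running G = 1.419000
t=2: π = [0.1650, 0.4880, 0.3470], E[r] = 1.0890, γ^t·E[r] = 0.533610, running G = 1.952610
t=3: π = [0.1653, 0.4859, 0.3488], E[r] = 1.1028, γ^t·E[r] = 0.378260, running G = 2.330870
t=4: π = [0.1651, 0.4863, 0.3486], E[r] = 1.1006, γ^t·E[r] = 0.264256, running G = 2.595127
t=5: π = [0.1651, 0.4862, 0.3486], E[r] = 1.1010, γ^t·E[r] = 0.185040, running G = 2.780166
t=6: π = [0.1651, 0.4862, 0.3486], E[r] = 1.1009, γ^t·E[r] = 0.129521, running G = 2.909687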